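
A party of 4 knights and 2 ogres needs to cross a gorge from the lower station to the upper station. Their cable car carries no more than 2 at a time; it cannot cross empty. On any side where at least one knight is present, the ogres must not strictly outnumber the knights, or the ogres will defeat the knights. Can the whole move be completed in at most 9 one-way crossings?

Yes — this plan uses 9 crossings (≤ 9):
1. 2 ogres → the upper station.  (the lower station: 4K 0O; the upper station: 0K 2O)
2. 1 ogre ← the lower station.  (the lower station: 4K 1O; the upper station: 0K 1O)
3. 2 knights → the upper station.  (the lower station: 2K 1O; the upper station: 2K 1O)
4. 1 ogre ← the lower station.  (the lower station: 2K 2O; the upper station: 2K 0O)
5. 2 ogres → the upper station.  (the lower station: 2K 0O; the upper station: 2K 2O)
6. 1 ogre ← the lower station.  (the lower station: 2K 1O; the upper station: 2K 1O)
7. 1 knight and 1 ogre → the upper station.  (the lower station: 1K 0O; the upper station: 3K 2O)
8. 1 ogre ← the lower station.  (the lower station: 1K 1O; the upper station: 3K 1O)
9. 1 knight and 1 ogre → the upper station.  (the lower station: 0K 0O; the upper station: 4K 2O)

Yes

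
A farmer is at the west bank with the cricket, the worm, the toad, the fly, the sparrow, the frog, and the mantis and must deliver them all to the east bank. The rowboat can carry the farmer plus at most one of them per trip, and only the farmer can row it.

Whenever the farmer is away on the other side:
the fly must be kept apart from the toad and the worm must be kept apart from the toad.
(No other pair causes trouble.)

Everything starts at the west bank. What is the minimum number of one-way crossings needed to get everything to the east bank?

15

Counting alone: the farmer can take at most 1 across per trip to the east bank, so moving all 7 needs at least 7 loaded trips out, with a return between consecutive ones — at least 13 crossings.
The safety rule pushes this higher. Following every safe sequence of crossings, the most of the 7 that can be at the east bank as the rowboat arrives there on crossing 13 is 6 — never all 7.
So no plan with fewer than 15 crossings exists, and this one achieves 15:
1. Farmer goes to the east bank with the toad.  [the west bank: the cricket, the fly, the frog, the mantis, the sparrow, the worm | the east bank: the toad]
2. Farmer goes back to the west bank alone.  [the west bank: the cricket, the fly, the frog, the mantis, the sparrow, the worm | the east bank: the toad]
3. Farmer goes to the east bank with the cricket.  [the west bank: the fly, the frog, the mantis, the sparrow, the worm | the east bank: the cricket, the toad]
4. Farmer goes back to the west bank alone.  [the west bank: the fly, the frog, the mantis, the sparrow, the worm | the east bank: the cricket, the toad]
5. Farmer goes to the east bank with the worm.  [the west bank: the fly, the frog, the mantis, the sparrow | the east bank: the cricket, the toad, the worm]
6. Farmer goes back to the west bank with the toad.  [the west bank: the fly, the frog, the mantis, the sparrow, the toad | the east bank: the cricket, the worm]
7. Farmer goes to the east bank with the fly.  [the west bank: the frog, the mantis, the sparrow, the toad | the east bank: the cricket, the fly, the worm]
8. Farmer goes back to the west bank alone.  [the west bank: the frog, the mantis, the sparrow, the toad | the east bank: the cricket, the fly, the worm]
9. Farmer goes to the east bank with the sparrow.  [the west bank: the frog, the mantis, the toad | the east bank: the cricket, the fly, the sparrow, the worm]
10. Farmer goes back to the west bank alone.  [the west bank: the frog, the mantis, the toad | the east bank: the cricket, the fly, the sparrow, the worm]
11. Farmer goes to the east bank with the frog.  [the west bank: the mantis, the toad | the east bank: the cricket, the fly, the frog, the sparrow, the worm]
12. Farmer goes back to the west bank alone.  [the west bank: the mantis, the toad | the east bank: the cricket, the fly, the frog, the sparrow, the worm]
13. Farmer goes to the east bank with the mantis.  [the west bank: the toad | the east bank: the cricket, the fly, the frog, the mantis, the sparrow, the worm]
14. Farmer goes back to the west bank alone.  [the west bank: the toad | the east bank: the cricket, the fly, the frog, the mantis, the sparrow, the worm]
15. Farmer goes to the east bank with the toad.  [the west bank: — | the east bank: the cricket, the fly, the frog, the mantis, the sparrow, the toad, the worm]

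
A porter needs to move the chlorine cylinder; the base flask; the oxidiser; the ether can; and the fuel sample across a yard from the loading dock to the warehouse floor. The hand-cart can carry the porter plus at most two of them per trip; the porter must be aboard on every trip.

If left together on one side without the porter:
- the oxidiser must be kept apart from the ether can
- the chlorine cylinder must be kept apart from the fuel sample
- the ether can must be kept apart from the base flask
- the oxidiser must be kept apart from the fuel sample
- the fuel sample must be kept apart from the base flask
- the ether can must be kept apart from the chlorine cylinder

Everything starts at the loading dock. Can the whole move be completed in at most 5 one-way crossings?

No

Counting alone: the porter can take at most 2 across per trip to the warehouse floor, so moving all 5 needs at least 3 loaded trips out, with a return between consecutive ones — at least 5 crossings.
The safety rule pushes this higher. Following every safe sequence of crossings, the most of the 5 that can be at the warehouse floor as the hand-cart arrives there on crossing 5 is 4 — never all 5.
So the move cannot be finished within 5 crossings. (The shortest complete plan takes 7:)
1. Porter goes to the warehouse floor with the ether can and the fuel sample.
2. Porter goes back to the loading dock alone.
3. Porter goes to the warehouse floor with the chlorine cylinder.
4. Porter goes back to the loading dock with the ether can and the fuel sample.
5. Porter goes to the warehouse floor with the base flask and the oxidiser.
6. Porter goes back to the loading dock alone.
7. Porter goes to the warehouse floor with the ether can and the fuel sample.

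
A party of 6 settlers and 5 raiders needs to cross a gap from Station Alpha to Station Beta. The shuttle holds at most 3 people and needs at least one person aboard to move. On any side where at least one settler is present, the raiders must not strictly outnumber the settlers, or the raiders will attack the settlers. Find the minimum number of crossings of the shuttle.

9

Counting alone: each trip to Station Beta takes at most 3 across and each return brings at least 1 back, so after t trips out (and t−1 returns) at most 3t − (t−1) of the 11 are across; that first reaches 11 at t = 5, so at least 9 crossings are needed.
The plan below uses exactly 9 crossings, so it is optimal:
1. 3 raiders → Station Beta.  (Station Alpha: 6S 2R; Station Beta: 0S 3R)
2. 1 raider ← Station Alpha.  (Station Alpha: 6S 3R; Station Beta: 0S 2R)
3. 3 settlers → Station Beta.  (Station Alpha: 3S 3R; Station Beta: 3S 2R)
4. 1 settler ← Station Alpha.  (Station Alpha: 4S 3R; Station Beta: 2S 2R)
5. 2 settlers and 1 raider → Station Beta.  (Station Alpha: 2S 2R; Station Beta: 4S 3R)
6. 1 settler ← Station Alpha.  (Station Alpha: 3S 2R; Station Beta: 3S 3R)
7. 2 settlers and 1 raider → Station Beta.  (Station Alpha: 1S 1R; Station Beta: 5S 4R)
8. 1 settler ← Station Alpha.  (Station Alpha: 2S 1R; Station Beta: 4S 4R)
9. 2 settlers and 1 raider → Station Beta.  (Station Alpha: 0S 0R; Station Beta: 6S 5R)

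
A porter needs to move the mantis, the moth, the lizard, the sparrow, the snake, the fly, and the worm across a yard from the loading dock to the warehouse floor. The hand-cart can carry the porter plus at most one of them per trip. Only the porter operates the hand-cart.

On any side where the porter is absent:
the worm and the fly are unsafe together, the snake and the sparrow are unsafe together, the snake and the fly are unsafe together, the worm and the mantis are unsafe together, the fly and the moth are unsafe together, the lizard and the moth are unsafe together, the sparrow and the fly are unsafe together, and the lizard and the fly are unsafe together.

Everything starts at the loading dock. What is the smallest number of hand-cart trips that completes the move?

Whatever the first load, the items left behind include a forbidden pair without the porter. No opening move is safe, so no plan exists.

impossible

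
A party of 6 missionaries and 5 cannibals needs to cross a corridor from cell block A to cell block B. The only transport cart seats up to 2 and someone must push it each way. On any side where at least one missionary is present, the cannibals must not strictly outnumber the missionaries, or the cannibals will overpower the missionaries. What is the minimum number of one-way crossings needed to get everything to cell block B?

19

Counting alone: each trip to cell block B takes at most 2 across and each return brings at least 1 back, so after t trips out (and t−1 returns) at most 2t − (t−1) of the 11 are across; that first reaches 11 at t = 10, so at least 19 crossings are needed.
The plan below uses exactly 19 crossings, so it is optimal:
1. 2 cannibals → cell block B.  (cell block A: 6M 3C; cell block B: 0M 2C)
2. 1 cannibal ← cell block A.  (cell block A: 6M 4C; cell block B: 0M 1C)
3. 2 cannibals → cell block B.  (cell block A: 6M 2C; cell block B: 0M 3C)
4. 1 cannibal ← cell block A.  (cell block A: 6M 3C; cell block B: 0M 2C)
5. 2 missionaries → cell block B.  (cell block A: 4M 3C; cell block B: 2M 2C)
6. 1 cannibal ← cell block A.  (cell block A: 4M 4C; cell block B: 2M 1C)
7. 1 missionary and 1 cannibal → cell block B.  (cell block A: 3M 3C; cell block B: 3M 2C)
8. 1 missionary ← cell block A.  (cell block A: 4M 3C; cell block B: 2M 2C)
9. 1 missionary and 1 cannibal → cell block B.  (cell block A: 3M 2C; cell block B: 3M 3C)
10. 1 cannibal ← cell block A.  (cell block A: 3M 3C; cell block B: 3M 2C)
11. 1 missionary and 1 cannibal → cell block B.  (cell block A: 2M 2C; cell block B: 4M 3C)
12. 1 missionary ← cell block A.  (cell block A: 3M 2C; cell block B: 3M 3C)
13. 1 missionary and 1 cannibal → cell block B.  (cell block A: 2M 1C; cell block B: 4M 4C)
14. 1 cannibal ← cell block A.  (cell block A: 2M 2C; cell block B: 4M 3C)
15. 1 missionary and 1 cannibal → cell block B.  (cell block A: 1M 1C; cell block B: 5M 4C)
16. 1 missionary ← cell block A.  (cell block A: 2M 1C; cell block B: 4M 4C)
17. 1 missionary and 1 cannibal → cell block B.  (cell block A: 1M 0C; cell block B: 5M 5C)
18. 1 cannibal ← cell block A.  (cell block A: 1M 1C; cell block B: 5M 4C)
19. 1 missionary and 1 cannibal → cell block B.  (cell block A: 0M 0C; cell block B: 6M 5C)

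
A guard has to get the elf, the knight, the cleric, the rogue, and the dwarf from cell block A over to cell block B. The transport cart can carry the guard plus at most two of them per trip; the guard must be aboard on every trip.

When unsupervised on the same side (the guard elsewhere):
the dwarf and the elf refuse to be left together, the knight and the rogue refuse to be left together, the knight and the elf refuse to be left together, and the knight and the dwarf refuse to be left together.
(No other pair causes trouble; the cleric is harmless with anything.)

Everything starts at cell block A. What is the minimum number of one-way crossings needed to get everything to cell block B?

Counting alone: the guard can take at most 2 across per trip to cell block B, so moving all 5 needs at least 3 loaded trips out, with a return between consecutive ones — at least 5 crossings.
The safety rule pushes this higher. Following every safe sequence of crossings, the most of the 5 that can be at cell block B as the transport cart arrives there on crossing 5 is 4 — never all 5.
So no plan with fewer than 7 crossings exists, and this one achieves 7:
1. Guard goes to cell block B with the elf and the knight.  [cell block A: the cleric, the dwarf, the rogue | cell block B: the elf, the knight]
2. Guard goes back to cell block A with the elf.  [cell block A: the cleric, the dwarf, the elf, the rogue | cell block B: the knight]
3. Guard goes to cell block B with the cleric and the elf.  [cell block A: the dwarf, the rogue | cell block B: the cleric, the elf, the knight]
4. Guard goes back to cell block A with the elf.  [cell block A: the dwarf, the elf, the rogue | cell block B: the cleric, the knight]
5. Guard goes to cell block B with the elf and the rogue.  [cell block A: the dwarf | cell block B: the cleric, the elf, the knight, the rogue]
6. Guard goes back to cell block A with the knight.  [cell block A: the dwarf, the knight | cell block B: the cleric, the elf, the rogue]
7. Guard goes to cell block B with the dwarf and the knight.  [cell block A: — | cell block B: the cleric, the dwarf, the elf, the knight, the rogue]

7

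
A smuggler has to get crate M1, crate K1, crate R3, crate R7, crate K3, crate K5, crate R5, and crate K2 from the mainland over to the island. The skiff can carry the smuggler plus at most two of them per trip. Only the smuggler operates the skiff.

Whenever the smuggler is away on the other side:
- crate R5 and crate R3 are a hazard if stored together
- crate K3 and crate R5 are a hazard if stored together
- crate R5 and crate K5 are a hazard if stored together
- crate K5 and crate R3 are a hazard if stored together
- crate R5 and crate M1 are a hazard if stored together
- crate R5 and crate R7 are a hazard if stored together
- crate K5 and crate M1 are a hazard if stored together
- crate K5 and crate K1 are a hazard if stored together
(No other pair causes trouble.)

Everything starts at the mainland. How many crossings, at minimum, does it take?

Counting alone: the smuggler can take at most 2 across per trip to the island, so moving all 8 needs at least 4 loaded trips out, with a return between consecutive ones — at least 7 crossings.
The safety rule pushes this higher. Following every safe sequence of crossings, the most of the 8 that can be at the island as the skiff arrives there on crossings 7, 9, 11 is 5, 6, 7 respectively — never all 8.
So no plan with fewer than 13 crossings exists, and this one achieves 13:
1. Smuggler goes to the island with crate K5 and crate R5.  [the mainland: crate K1, crate K2, crate K3, crate M1, crate R3, crate R7 | the island: crate K5, crate R5]
2. Smuggler goes back to the mainland with crate K5.  [the mainland: crate K1, crate K2, crate K3, crate K5, crate M1, crate R3, crate R7 | the island: crate R5]
3. Smuggler goes to the island with crate K1 and crate K5.  [the mainland: crate K2, crate K3, crate M1, crate R3, crate R7 | the island: crate K1, crate K5, crate R5]
4. Smuggler goes back to the mainland with crate K5.  [the mainland: crate K2, crate K3, crate K5, crate M1, crate R3, crate R7 | the island: crate K1, crate R5]
5. Smuggler goes to the island with crate M1 and crate R3.  [the mainland: crate K2, crate K3, crate K5, crate R7 | the island: crate K1, crate M1, crate R3, crate R5]
6. Smuggler goes back to the mainland with crate R5.  [the mainland: crate K2, crate K3, crate K5, crate R5, crate R7 | the island: crate K1, crate M1, crate R3]
7. Smuggler goes to the island with crate R5 and crate R7.  [the mainland: crate K2, crate K3, crate K5 | the island: crate K1, crate M1, crate R3, crate R5, crate R7]
8. Smuggler goes back to the mainland with crate R5.  [the mainland: crate K2, crate K3, crate K5, crate R5 | the island: crate K1, crate M1, crate R3, crate R7]
9. Smuggler goes to the island with crate K3 and crate K5.  [the mainland: crate K2, crate R5 | the island: crate K1, crate K3, crate K5, crate M1, crate R3, crate R7]
10. Smuggler goes back to the mainland with crate K5.  [the mainland: crate K2, crate K5, crate R5 | the island: crate K1, crate K3, crate M1, crate R3, crate R7]
11. Smuggler goes to the island with crate K2 and crate K5.  [the mainland: crate R5 | the island: crate K1, crate K2, crate K3, crate K5, crate M1, crate R3, crate R7]
12. Smuggler goes back to the mainland with crate K5.  [the mainland: crate K5, crate R5 | the island: crate K1, crate K2, crate K3, crate M1, crate R3, crate R7]
13. Smuggler goes to the island with crate K5 and crate R5.  [the mainland: — | the island: crate K1, crate K2, crate K3, crate K5, crate M1, crate R3, crate R5, crate R7]

13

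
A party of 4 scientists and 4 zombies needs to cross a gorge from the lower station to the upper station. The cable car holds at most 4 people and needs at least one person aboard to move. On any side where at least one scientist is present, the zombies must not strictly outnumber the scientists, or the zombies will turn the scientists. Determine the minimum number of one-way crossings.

5

Counting alone: each trip to the upper station takes at most 4 across and each return brings at least 1 back, so after t trips out (and t−1 returns) at most 4t − (t−1) of the 8 are across; that first reaches 8 at t = 3, so at least 5 crossings are needed.
The plan below uses exactly 5 crossings, so it is optimal:
1. 2 zombies → the upper station.  (the lower station: 4S 2Z; the upper station: 0S 2Z)
2. 1 zombie ← the lower station.  (the lower station: 4S 3Z; the upper station: 0S 1Z)
3. 4 scientists → the upper station.  (the lower station: 0S 3Z; the upper station: 4S 1Z)
4. 1 zombie ← the lower station.  (the lower station: 0S 4Z; the upper station: 4S 0Z)
5. 4 zombies → the upper station.  (the lower station: 0S 0Z; the upper station: 4S 4Z)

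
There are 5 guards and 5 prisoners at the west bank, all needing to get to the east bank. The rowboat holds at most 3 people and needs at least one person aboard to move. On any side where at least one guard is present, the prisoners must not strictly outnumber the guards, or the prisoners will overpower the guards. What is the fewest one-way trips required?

11

Counting alone: each trip to the east bank takes at most 3 across and each return brings at least 1 back, so after t trips out (and t−1 returns) at most 3t − (t−1) of the 10 are across; that first reaches 10 at t = 5, so at least 9 crossings are needed.
The safety rule pushes this higher. Following every safe sequence of crossings, the most of the 10 that can be at the east bank as the rowboat arrives there on crossing 9 is 9 — never all 10.
So no plan with fewer than 11 crossings exists, and this one achieves 11:
1. 2 prisoners → the east bank.  (the west bank: 5G 3P; the east bank: 0G 2P)
2. 1 prisoner ← the west bank.  (the west bank: 5G 4P; the east bank: 0G 1P)
3. 3 prisoners → the east bank.  (the west bank: 5G 1P; the east bank: 0G 4P)
4. 1 prisoner ← the west bank.  (the west bank: 5G 2P; the east bank: 0G 3P)
5. 3 guards → the east bank.  (the west bank: 2G 2P; the east bank: 3G 3P)
6. 1 guard and 1 prisoner ← the west bank.  (the west bank: 3G 3P; the east bank: 2G 2P)
7. 3 guards → the east bank.  (the west bank: 0G 3P; the east bank: 5G 2P)
8. 1 prisoner ← the west bank.  (the west bank: 0G 4P; the east bank: 5G 1P)
9. 2 prisoners → the east bank.  (the west bank: 0G 2P; the east bank: 5G 3P)
10. 1 prisoner ← the west bank.  (the west bank: 0G 3P; the east bank: 5G 2P)
11. 3 prisoners → the east bank.  (the west bank: 0G 0P; the east bank: 5G 5P)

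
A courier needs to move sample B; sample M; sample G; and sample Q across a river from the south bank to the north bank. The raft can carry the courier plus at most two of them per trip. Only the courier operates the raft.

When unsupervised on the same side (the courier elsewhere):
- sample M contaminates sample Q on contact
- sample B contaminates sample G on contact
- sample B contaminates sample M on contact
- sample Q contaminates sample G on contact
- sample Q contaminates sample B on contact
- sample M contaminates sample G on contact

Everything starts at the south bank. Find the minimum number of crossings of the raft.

Whatever the first load, the items left behind include a forbidden pair without the courier. No opening move is safe, so no plan exists.

impossible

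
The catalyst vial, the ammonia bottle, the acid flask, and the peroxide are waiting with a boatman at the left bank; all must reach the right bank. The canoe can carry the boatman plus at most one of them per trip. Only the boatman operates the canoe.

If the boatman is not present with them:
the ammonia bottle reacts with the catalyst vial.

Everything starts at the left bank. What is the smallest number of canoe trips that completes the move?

7

Counting alone: the boatman can take at most 1 across per trip to the right bank, so moving all 4 needs at least 4 loaded trips out, with a return between consecutive ones — at least 7 crossings.
The plan below uses exactly 7 crossings, so it is optimal:
1. Boatman goes to the right bank with the catalyst vial.
2. Boatman goes back to the left bank alone.
3. Boatman goes to the right bank with the acid flask.
4. Boatman goes back to the left bank alone.
5. Boatman goes to the right bank with the peroxide.
6. Boatman goes back to the left bank alone.
7. Boatman goes to the right bank with the ammonia bottle.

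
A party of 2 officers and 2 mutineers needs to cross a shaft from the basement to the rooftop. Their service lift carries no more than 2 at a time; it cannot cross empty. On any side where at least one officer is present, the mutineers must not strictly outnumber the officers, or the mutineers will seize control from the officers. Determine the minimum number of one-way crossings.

5

Counting alone: each trip to the rooftop takes at most 2 across and each return brings at least 1 back, so after t trips out (and t−1 returns) at most 2t − (t−1) of the 4 are across; that first reaches 4 at t = 3, so at least 5 crossings are needed.
The plan below uses exactly 5 crossings, so it is optimal:
1. 2 mutineers → the rooftop.  (the basement: 2O 0M; the rooftop: 0O 2M)
2. 1 mutineer ← the basement.  (the basement: 2O 1M; the rooftop: 0O 1M)
3. 2 officers → the rooftop.  (the basement: 0O 1M; the rooftop: 2O 1M)
4. 1 mutineer ← the basement.  (the basement: 0O 2M; the rooftop: 2O 0M)
5. 2 mutineers → the rooftop.  (the basement: 0O 0M; the rooftop: 2O 2M)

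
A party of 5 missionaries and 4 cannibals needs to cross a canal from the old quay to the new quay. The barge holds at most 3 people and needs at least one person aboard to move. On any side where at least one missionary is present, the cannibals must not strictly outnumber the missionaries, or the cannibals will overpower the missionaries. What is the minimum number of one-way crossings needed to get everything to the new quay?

7

Counting alone: each trip to the new quay takes at most 3 across and each return brings at least 1 back, so after t trips out (and t−1 returns) at most 3t − (t−1) of the 9 are across; that first reaches 9 at t = 4, so at least 7 crossings are needed.
The plan below uses exactly 7 crossings, so it is optimal:
1. 3 cannibals → the new quay.  (the old quay: 5M 1C; the new quay: 0M 3C)
2. 1 cannibal ← the old quay.  (the old quay: 5M 2C; the new quay: 0M 2C)
3. 3 missionaries → the new quay.  (the old quay: 2M 2C; the new quay: 3M 2C)
4. 1 missionary ← the old quay.  (the old quay: 3M 2C; the new quay: 2M 2C)
5. 2 missionaries and 1 cannibal → the new quay.  (the old quay: 1M 1C; the new quay: 4M 3C)
6. 1 missionary ← the old quay.  (the old quay: 2M 1C; the new quay: 3M 3C)
7. 2 missionaries and 1 cannibal → the new quay.  (the old quay: 0M 0C; the new quay: 5M 4C)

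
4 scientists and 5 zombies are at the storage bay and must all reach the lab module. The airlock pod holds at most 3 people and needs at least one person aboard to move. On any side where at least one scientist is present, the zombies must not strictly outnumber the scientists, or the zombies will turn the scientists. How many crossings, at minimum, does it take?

impossible

The zombies already outnumber the scientists at the storage bay before anyone moves, so the starting position itself is disallowed.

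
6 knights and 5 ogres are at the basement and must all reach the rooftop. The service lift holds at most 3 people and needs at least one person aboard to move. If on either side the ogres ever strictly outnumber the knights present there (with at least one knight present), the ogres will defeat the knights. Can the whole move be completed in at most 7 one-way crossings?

Counting alone: each trip to the rooftop takes at most 3 across and each return brings at least 1 back, so after t trips out (and t−1 returns) at most 3t − (t−1) of the 11 are across; that first reaches 11 at t = 5, so at least 9 crossings are needed.
Since 7 < 9, 7 crossings cannot be enough. (The shortest complete plan in fact takes 9:)
1. 3 ogres → the rooftop.  (the basement: 6K 2O; the rooftop: 0K 3O)
2. 1 ogre ← the basement.  (the basement: 6K 3O; the rooftop: 0K 2O)
3. 3 knights → the rooftop.  (the basement: 3K 3O; the rooftop: 3K 2O)
4. 1 knight ← the basement.  (the basement: 4K 3O; the rooftop: 2K 2O)
5. 2 knights and 1 ogre → the rooftop.  (the basement: 2K 2O; the rooftop: 4K 3O)
6. 1 knight ← the basement.  (the basement: 3K 2O; the rooftop: 3K 3O)
7. 2 knights and 1 ogre → the rooftop.  (the basement: 1K 1O; the rooftop: 5K 4O)
8. 1 knight ← the basement.  (the basement: 2K 1O; the rooftop: 4K 4O)
9. 2 knights and 1 ogre → the rooftop.  (the basement: 0K 0O; the rooftop: 6K 5O)

No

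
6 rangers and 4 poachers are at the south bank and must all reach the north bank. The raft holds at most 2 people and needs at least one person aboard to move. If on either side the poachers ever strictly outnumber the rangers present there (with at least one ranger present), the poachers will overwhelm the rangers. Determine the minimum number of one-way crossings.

17

Counting alone: each trip to the north bank takes at most 2 across and each return brings at least 1 back, so after t trips out (and t−1 returns) at most 2t − (t−1) of the 10 are across; that first reaches 10 at t = 9, so at least 17 crossings are needed.
The plan below uses exactly 17 crossings, so it is optimal:
1. 2 poachers → the north bank.  (the south bank: 6R 2P; the north bank: 0R 2P)
2. 1 poacher ← the south bank.  (the south bank: 6R 3P; the north bank: 0R 1P)
3. 2 poachers → the north bank.  (the south bank: 6R 1P; the north bank: 0R 3P)
4. 1 poacher ← the south bank.  (the south bank: 6R 2P; the north bank: 0R 2P)
5. 2 rangers → the north bank.  (the south bank: 4R 2P; the north bank: 2R 2P)
6. 1 poacher ← the south bank.  (the south bank: 4R 3P; the north bank: 2R 1P)
7. 1 ranger and 1 poacher → the north bank.  (the south bank: 3R 2P; the north bank: 3R 2P)
8. 1 poacher ← the south bank.  (the south bank: 3R 3P; the north bank: 3R 1P)
9. 2 poachers → the north bank.  (the south bank: 3R 1P; the north bank: 3R 3P)
10. 1 poacher ← the south bank.  (the south bank: 3R 2P; the north bank: 3R 2P)
11. 1 ranger and 1 poacher → the north bank.  (the south bank: 2R 1P; the north bank: 4R 3P)
12. 1 poacher ← the south bank.  (the south bank: 2R 2P; the north bank: 4R 2P)
13. 2 poachers → the north bank.  (the south bank: 2R 0P; the north bank: 4R 4P)
14. 1 poacher ← the south bank.  (the south bank: 2R 1P; the north bank: 4R 3P)
15. 1 ranger and 1 poacher → the north bank.  (the south bank: 1R 0P; the north bank: 5R 4P)
16. 1 poacher ← the south bank.  (the south bank: 1R 1P; the north bank: 5R 3P)
17. 1 ranger and 1 poacher → the north bank.  (the south bank: 0R 0P; the north bank: 6R 4P)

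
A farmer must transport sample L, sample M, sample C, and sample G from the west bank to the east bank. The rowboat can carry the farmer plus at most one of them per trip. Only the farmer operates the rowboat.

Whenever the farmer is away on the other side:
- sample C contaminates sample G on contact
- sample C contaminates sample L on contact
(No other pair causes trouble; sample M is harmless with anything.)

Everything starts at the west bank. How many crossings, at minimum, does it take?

Counting alone: the farmer can take at most 1 across per trip to the east bank, so moving all 4 needs at least 4 loaded trips out, with a return between consecutive ones — at least 7 crossings.
The safety rule pushes this higher. Following every safe sequence of crossings, the most of the 4 that can be at the east bank as the rowboat arrives there on crossing 7 is 3 — never all 4.
So no plan with fewer than 9 crossings exists, and this one achieves 9:
1. Farmer goes to the east bank with sample C.  [the west bank: sample G, sample L, sample M | the east bank: sample C]
2. Farmer goes back to the west bank alone.  [the west bank: sample G, sample L, sample M | the east bank: sample C]
3. Farmer goes to the east bank with sample L.  [the west bank: sample G, sample M | the east bank: sample C, sample L]
4. Farmer goes back to the west bank with sample C.  [the west bank: sample C, sample G, sample M | the east bank: sample L]
5. Farmer goes to the east bank with sample G.  [the west bank: sample C, sample M | the east bank: sample G, sample L]
6. Farmer goes back to the west bank alone.  [the west bank: sample C, sample M | the east bank: sample G, sample L]
7. Farmer goes to the east bank with sample M.  [the west bank: sample C | the east bank: sample G, sample L, sample M]
8. Farmer goes back to the west bank alone.  [the west bank: sample C | the east bank: sample G, sample L, sample M]
9. Farmer goes to the east bank with sample C.  [the west bank: — | the east bank: sample C, sample G, sample L, sample M]

9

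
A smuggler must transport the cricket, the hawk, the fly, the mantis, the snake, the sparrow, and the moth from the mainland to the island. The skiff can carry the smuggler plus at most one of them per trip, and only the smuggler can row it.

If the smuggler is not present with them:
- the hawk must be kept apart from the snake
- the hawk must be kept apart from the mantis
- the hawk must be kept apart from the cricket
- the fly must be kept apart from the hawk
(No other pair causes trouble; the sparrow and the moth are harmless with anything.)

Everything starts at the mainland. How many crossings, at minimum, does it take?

Following every safe sequence of crossings from the start, the most of the 7 that can be at the island as the skiff arrives there on crossings 1, 3, 5, 7 is 1, 2, 3, 4 respectively; the best ever achieved is 4 of 7.
From crossing 9 on, no configuration arises that was not already reachable earlier: only 44 distinct safe configurations (who is on which side, and where the skiff is) can ever be reached, none of them has everyone across, and every continuation just revisits them. So no valid plan exists.

impossible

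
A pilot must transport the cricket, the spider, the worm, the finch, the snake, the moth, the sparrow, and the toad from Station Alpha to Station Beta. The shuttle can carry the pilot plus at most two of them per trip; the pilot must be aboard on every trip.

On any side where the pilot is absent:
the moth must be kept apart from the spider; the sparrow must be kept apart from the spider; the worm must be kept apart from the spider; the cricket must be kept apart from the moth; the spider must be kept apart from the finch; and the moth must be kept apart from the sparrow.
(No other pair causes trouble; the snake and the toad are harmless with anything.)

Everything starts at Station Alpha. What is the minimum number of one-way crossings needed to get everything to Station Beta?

13

Counting alone: the pilot can take at most 2 across per trip to Station Beta, so moving all 8 needs at least 4 loaded trips out, with a return between consecutive ones — at least 7 crossings.
The safety rule pushes this higher. Following every safe sequence of crossings, the most of the 8 that can be at Station Beta as the shuttle arrives there on crossings 7, 9, 11 is 5, 6, 7 respectively — never all 8.
So no plan with fewer than 13 crossings exists, and this one achieves 13:
1. Pilot goes to Station Beta with the moth and the spider.  [Station Alpha: the cricket, the finch, the snake, the sparrow, the toad, the worm | Station Beta: the moth, the spider]
2. Pilot goes back to Station Alpha with the spider.  [Station Alpha: the cricket, the finch, the snake, the sparrow, the spider, the toad, the worm | Station Beta: the moth]
3. Pilot goes to Station Beta with the cricket and the spider.  [Station Alpha: the finch, the snake, the sparrow, the toad, the worm | Station Beta: the cricket, the moth, the spider]
4. Pilot goes back to Station Alpha with the moth.  [Station Alpha: the finch, the moth, the snake, the sparrow, the toad, the worm | Station Beta: the cricket, the spider]
5. Pilot goes to Station Beta with the sparrow and the worm.  [Station Alpha: the finch, the moth, the snake, the toad | Station Beta: the cricket, the sparrow, the spider, the worm]
6. Pilot goes back to Station Alpha with the spider.  [Station Alpha: the finch, the moth, the snake, the spider, the toad | Station Beta: the cricket, the sparrow, the worm]
7. Pilot goes to Station Beta with the finch and the spider.  [Station Alpha: the moth, the snake, the toad | Station Beta: the cricket, the finch, the sparrow, the spider, the worm]
8. Pilot goes back to Station Alpha with the spider.  [Station Alpha: the moth, the snake, the spider, the toad | Station Beta: the cricket, the finch, the sparrow, the worm]
9. Pilot goes to Station Beta with the snake and the spider.  [Station Alpha: the moth, the toad | Station Beta: the cricket, the finch, the snake, the sparrow, the spider, the worm]
10. Pilot goes back to Station Alpha with the spider.  [Station Alpha: the moth, the spider, the toad | Station Beta: the cricket, the finch, the snake, the sparrow, the worm]
11. Pilot goes to Station Beta with the spider and the toad.  [Station Alpha: the moth | Station Beta: the cricket, the finch, the snake, the sparrow, the spider, the toad, the worm]
12. Pilot goes back to Station Alpha with the spider.  [Station Alpha: the moth, the spider | Station Beta: the cricket, the finch, the snake, the sparrow, the toad, the worm]
13. Pilot goes to Station Beta with the moth and the spider.  [Station Alpha: — | Station Beta: the cricket, the finch, the moth, the snake, the sparrow, the spider, the toad, the worm]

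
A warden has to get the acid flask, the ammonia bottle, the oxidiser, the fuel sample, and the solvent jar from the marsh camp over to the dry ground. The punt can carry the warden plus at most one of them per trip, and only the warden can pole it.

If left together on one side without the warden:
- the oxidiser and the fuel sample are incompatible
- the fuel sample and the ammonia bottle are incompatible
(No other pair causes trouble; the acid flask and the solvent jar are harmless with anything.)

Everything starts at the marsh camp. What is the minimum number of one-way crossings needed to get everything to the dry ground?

11

Counting alone: the warden can take at most 1 across per trip to the dry ground, so moving all 5 needs at least 5 loaded trips out, with a return between consecutive ones — at least 9 crossings.
The safety rule pushes this higher. Following every safe sequence of crossings, the most of the 5 that can be at the dry ground as the punt arrives there on crossing 9 is 4 — never all 5.
So no plan with fewer than 11 crossings exists, and this one achieves 11:
1. Warden goes to the dry ground with the fuel sample.  [the marsh camp: the acid flask, the ammonia bottle, the oxidiser, the solvent jar | the dry ground: the fuel sample]
2. Warden goes back to the marsh camp alone.  [the marsh camp: the acid flask, the ammonia bottle, the oxidiser, the solvent jar | the dry ground: the fuel sample]
3. Warden goes to the dry ground with the acid flask.  [the marsh camp: the ammonia bottle, the oxidiser, the solvent jar | the dry ground: the acid flask, the fuel sample]
4. Warden goes back to the marsh camp alone.  [the marsh camp: the ammonia bottle, the oxidiser, the solvent jar | the dry ground: the acid flask, the fuel sample]
5. Warden goes to the dry ground with the ammonia bottle.  [the marsh camp: the oxidiser, the solvent jar | the dry ground: the acid flask, the ammonia bottle, the fuel sample]
6. Warden goes back to the marsh camp with the fuel sample.  [the marsh camp: the fuel sample, the oxidiser, the solvent jar | the dry ground: the acid flask, the ammonia bottle]
7. Warden goes to the dry ground with the oxidiser.  [the marsh camp: the fuel sample, the solvent jar | the dry ground: the acid flask, the ammonia bottle, the oxidiser]
8. Warden goes back to the marsh camp alone.  [the marsh camp: the fuel sample, the solvent jar | the dry ground: the acid flask, the ammonia bottle, the oxidiser]
9. Warden goes to the dry ground with the solvent jar.  [the marsh camp: the fuel sample | the dry ground: the acid flask, the ammonia bottle, the oxidiser, the solvent jar]
10. Warden goes back to the marsh camp alone.  [the marsh camp: the fuel sample | the dry ground: the acid flask, the ammonia bottle, the oxidiser, the solvent jar]
11. Warden goes to the dry ground with the fuel sample.  [the marsh camp: — | the dry ground: the acid flask, the ammonia bottle, the fuel sample, the oxidiser, the solvent jar]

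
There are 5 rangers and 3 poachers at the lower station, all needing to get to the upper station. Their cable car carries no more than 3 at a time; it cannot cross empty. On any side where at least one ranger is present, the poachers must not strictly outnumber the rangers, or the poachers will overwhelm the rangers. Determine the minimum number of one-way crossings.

7

Counting alone: each trip to the upper station takes at most 3 across and each return brings at least 1 back, so after t trips out (and t−1 returns) at most 3t − (t−1) of the 8 are across; that first reaches 8 at t = 4, so at least 7 crossings are needed.
The plan below uses exactly 7 crossings, so it is optimal:
1. 2 poachers → the upper station.  (the lower station: 5R 1P; the upper station: 0R 2P)
2. 1 poacher ← the lower station.  (the lower station: 5R 2P; the upper station: 0R 1P)
3. 2 rangers and 1 poacher → the upper station.  (the lower station: 3R 1P; the upper station: 2R 2P)
4. 1 poacher ← the lower station.  (the lower station: 3R 2P; the upper station: 2R 1P)
5. 1 ranger and 2 poachers → the upper station.  (the lower station: 2R 0P; the upper station: 3R 3P)
6. 1 poacher ← the lower station.  (the lower station: 2R 1P; the upper station: 3R 2P)
7. 2 rangers and 1 poacher → the upper station.  (the lower station: 0R 0P; the upper station: 5R 3P)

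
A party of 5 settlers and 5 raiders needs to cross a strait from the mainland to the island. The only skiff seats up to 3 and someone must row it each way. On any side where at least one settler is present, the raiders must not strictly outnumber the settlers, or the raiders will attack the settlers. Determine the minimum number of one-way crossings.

11

Counting alone: each trip to the island takes at most 3 across and each return brings at least 1 back, so after t trips out (and t−1 returns) at most 3t − (t−1) of the 10 are across; that first reaches 10 at t = 5, so at least 9 crossings are needed.
The safety rule pushes this higher. Following every safe sequence of crossings, the most of the 10 that can be at the island as the skiff arrives there on crossing 9 is 9 — never all 10.
So no plan with fewer than 11 crossings exists, and this one achieves 11:
1. 2 raiders → the island.  (the mainland: 5S 3R; the island: 0S 2R)
2. 1 raider ← the mainland.  (the mainland: 5S 4R; the island: 0S 1R)
3. 3 raiders → the island.  (the mainland: 5S 1R; the island: 0S 4R)
4. 1 raider ← the mainland.  (the mainland: 5S 2R; the island: 0S 3R)
5. 3 settlers → the island.  (the mainland: 2S 2R; the island: 3S 3R)
6. 1 settler and 1 raider ← the mainland.  (the mainland: 3S 3R; the island: 2S 2R)
7. 3 settlers → the island.  (the mainland: 0S 3R; the island: 5S 2R)
8. 1 raider ← the mainland.  (the mainland: 0S 4R; the island: 5S 1R)
9. 2 raiders → the island.  (the mainland: 0S 2R; the island: 5S 3R)
10. 1 raider ← the mainland.  (the mainland: 0S 3R; the island: 5S 2R)
11. 3 raiders → the island.  (the mainland: 0S 0R; the island: 5S 5R)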